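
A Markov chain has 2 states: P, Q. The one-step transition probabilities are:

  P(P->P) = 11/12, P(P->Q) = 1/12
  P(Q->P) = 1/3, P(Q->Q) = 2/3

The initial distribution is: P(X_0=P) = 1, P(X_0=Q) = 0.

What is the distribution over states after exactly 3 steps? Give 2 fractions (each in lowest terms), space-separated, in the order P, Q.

Answer: 1451/1728 277/1728

Derivation:
Propagating the distribution step by step (d_{t+1} = d_t * P):
d_0 = (P=1, Q=0)
  d_1[P] = 1*11/12 + 0*1/3 = 11/12
  d_1[Q] = 1*1/12 + 0*2/3 = 1/12
d_1 = (P=11/12, Q=1/12)
  d_2[P] = 11/12*11/12 + 1/12*1/3 = 125/144
  d_2[Q] = 11/12*1/12 + 1/12*2/3 = 19/144
d_2 = (P=125/144, Q=19/144)
  d_3[P] = 125/144*11/12 + 19/144*1/3 = 1451/1728
  d_3[Q] = 125/144*1/12 + 19/144*2/3 = 277/1728
d_3 = (P=1451/1728, Q=277/1728)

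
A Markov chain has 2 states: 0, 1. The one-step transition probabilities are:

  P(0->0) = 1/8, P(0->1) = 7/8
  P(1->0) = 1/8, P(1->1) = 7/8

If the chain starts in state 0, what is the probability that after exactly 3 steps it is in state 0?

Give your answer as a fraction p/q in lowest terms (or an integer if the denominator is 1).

Computing P^3 by repeated multiplication:
P^1 =
  0: [1/8, 7/8]
  1: [1/8, 7/8]
P^2 =
  0: [1/8, 7/8]
  1: [1/8, 7/8]
P^3 =
  0: [1/8, 7/8]
  1: [1/8, 7/8]

(P^3)[0 -> 0] = 1/8

Answer: 1/8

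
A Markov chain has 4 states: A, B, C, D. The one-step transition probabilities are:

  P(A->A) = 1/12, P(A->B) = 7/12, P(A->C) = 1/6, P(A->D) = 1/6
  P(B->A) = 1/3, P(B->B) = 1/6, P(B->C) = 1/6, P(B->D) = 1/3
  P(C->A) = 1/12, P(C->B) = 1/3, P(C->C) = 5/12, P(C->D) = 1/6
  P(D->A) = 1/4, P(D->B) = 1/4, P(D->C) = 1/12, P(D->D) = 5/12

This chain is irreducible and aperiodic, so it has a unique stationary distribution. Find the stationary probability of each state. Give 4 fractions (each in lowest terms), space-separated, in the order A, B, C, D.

The stationary distribution satisfies pi = pi * P, i.e.:
  pi_A = 1/12*pi_A + 1/3*pi_B + 1/12*pi_C + 1/4*pi_D
  pi_B = 7/12*pi_A + 1/6*pi_B + 1/3*pi_C + 1/4*pi_D
  pi_C = 1/6*pi_A + 1/6*pi_B + 5/12*pi_C + 1/12*pi_D
  pi_D = 1/6*pi_A + 1/3*pi_B + 1/6*pi_C + 5/12*pi_D
with normalization: pi_A + pi_B + pi_C + pi_D = 1.

Using the first 3 balance equations plus normalization, the linear system A*pi = b is:
  [-11/12, 1/3, 1/12, 1/4] . pi = 0
  [7/12, -5/6, 1/3, 1/4] . pi = 0
  [1/6, 1/6, -7/12, 1/12] . pi = 0
  [1, 1, 1, 1] . pi = 1

Solving yields:
  pi_A = 302/1443
  pi_B = 149/481
  pi_C = 274/1443
  pi_D = 140/481

Verification (pi * P):
  302/1443*1/12 + 149/481*1/3 + 274/1443*1/12 + 140/481*1/4 = 302/1443 = pi_A  (ok)
  302/1443*7/12 + 149/481*1/6 + 274/1443*1/3 + 140/481*1/4 = 149/481 = pi_B  (ok)
  302/1443*1/6 + 149/481*1/6 + 274/1443*5/12 + 140/481*1/12 = 274/1443 = pi_C  (ok)
  302/1443*1/6 + 149/481*1/3 + 274/1443*1/6 + 140/481*5/12 = 140/481 = pi_D  (ok)

Answer: 302/1443 149/481 274/1443 140/481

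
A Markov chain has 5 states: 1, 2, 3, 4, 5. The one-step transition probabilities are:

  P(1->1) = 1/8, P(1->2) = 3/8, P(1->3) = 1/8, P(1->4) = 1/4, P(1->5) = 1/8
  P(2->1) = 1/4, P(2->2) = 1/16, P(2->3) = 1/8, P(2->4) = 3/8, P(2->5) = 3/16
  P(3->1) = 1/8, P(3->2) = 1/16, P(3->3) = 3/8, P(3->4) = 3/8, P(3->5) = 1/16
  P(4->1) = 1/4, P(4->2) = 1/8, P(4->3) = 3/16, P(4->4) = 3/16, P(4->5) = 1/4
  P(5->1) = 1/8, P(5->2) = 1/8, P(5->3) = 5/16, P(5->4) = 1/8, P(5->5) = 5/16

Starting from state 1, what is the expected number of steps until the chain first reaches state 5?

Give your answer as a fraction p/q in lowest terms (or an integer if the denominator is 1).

Let h_i = expected steps to first reach 5 from state i.
Boundary: h_5 = 0.
First-step equations for the other states:
  h_1 = 1 + 1/8*h_1 + 3/8*h_2 + 1/8*h_3 + 1/4*h_4 + 1/8*h_5
  h_2 = 1 + 1/4*h_1 + 1/16*h_2 + 1/8*h_3 + 3/8*h_4 + 3/16*h_5
  h_3 = 1 + 1/8*h_1 + 1/16*h_2 + 3/8*h_3 + 3/8*h_4 + 1/16*h_5
  h_4 = 1 + 1/4*h_1 + 1/8*h_2 + 3/16*h_3 + 3/16*h_4 + 1/4*h_5

Substituting h_5 = 0 and rearranging gives the linear system (I - Q) h = 1:
  [7/8, -3/8, -1/8, -1/4] . (h_1, h_2, h_3, h_4) = 1
  [-1/4, 15/16, -1/8, -3/8] . (h_1, h_2, h_3, h_4) = 1
  [-1/8, -1/16, 5/8, -3/8] . (h_1, h_2, h_3, h_4) = 1
  [-1/4, -1/8, -3/16, 13/16] . (h_1, h_2, h_3, h_4) = 1

Solving yields:
  h_1 = 17392/2779
  h_2 = 16400/2779
  h_3 = 18968/2779
  h_4 = 15672/2779

Starting state is 1, so the expected hitting time is h_1 = 17392/2779.

Answer: 17392/2779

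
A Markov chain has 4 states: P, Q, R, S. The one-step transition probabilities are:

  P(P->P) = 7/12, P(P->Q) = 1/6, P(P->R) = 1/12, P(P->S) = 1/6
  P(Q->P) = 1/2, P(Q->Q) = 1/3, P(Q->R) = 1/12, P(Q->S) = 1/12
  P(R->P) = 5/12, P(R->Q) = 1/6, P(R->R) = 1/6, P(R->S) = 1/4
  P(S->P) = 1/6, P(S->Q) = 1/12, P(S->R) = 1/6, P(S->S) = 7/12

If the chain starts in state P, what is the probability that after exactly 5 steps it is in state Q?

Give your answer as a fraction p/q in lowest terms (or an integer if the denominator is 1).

Answer: 43177/248832

Derivation:
Computing P^5 by repeated multiplication:
P^1 =
  P: [7/12, 1/6, 1/12, 1/6]
  Q: [1/2, 1/3, 1/12, 1/12]
  R: [5/12, 1/6, 1/6, 1/4]
  S: [1/6, 1/12, 1/6, 7/12]
P^2 =
  P: [35/72, 13/72, 5/48, 11/48]
  Q: [73/144, 31/144, 7/72, 13/72]
  R: [7/16, 25/144, 17/144, 13/48]
  S: [11/36, 19/144, 7/48, 5/12]
P^3 =
  P: [787/1728, 307/1728, 1/9, 221/864]
  Q: [91/192, 3/16, 23/216, 401/1728]
  R: [377/864, 299/1728, 25/216, 475/1728]
  S: [647/1728, 133/864, 25/192, 295/864]
P^4 =
  P: [3065/6912, 907/5184, 1181/10368, 5551/20736]
  Q: [3133/6912, 3703/20736, 257/2304, 5321/20736]
  R: [4511/10368, 1193/6912, 89/768, 1433/5184]
  S: [1405/3456, 1699/10368, 2543/20736, 6365/20736]
P^5 =
  P: [109045/248832, 43177/248832, 28649/248832, 67961/248832]
  Q: [55109/124416, 14519/82944, 14185/124416, 22229/82944]
  R: [108107/248832, 21449/124416, 28871/248832, 17239/62208]
  S: [104843/248832, 41903/248832, 7411/62208, 36221/124416]

(P^5)[P -> Q] = 43177/248832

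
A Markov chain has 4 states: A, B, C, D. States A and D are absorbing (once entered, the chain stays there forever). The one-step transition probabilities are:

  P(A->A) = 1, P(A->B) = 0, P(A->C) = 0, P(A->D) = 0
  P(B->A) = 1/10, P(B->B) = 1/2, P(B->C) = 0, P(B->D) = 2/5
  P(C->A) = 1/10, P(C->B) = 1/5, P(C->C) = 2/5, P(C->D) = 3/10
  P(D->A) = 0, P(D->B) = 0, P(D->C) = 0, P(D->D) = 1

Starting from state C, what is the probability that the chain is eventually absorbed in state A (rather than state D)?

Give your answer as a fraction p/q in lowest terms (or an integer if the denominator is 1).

Let a_i = P(absorbed in A | start in state i).
Boundary conditions: a_A = 1, a_D = 0.
For each transient state i, a_i = sum_j P(i->j) * a_j:
  a_B = 1/10*a_A + 1/2*a_B + 0*a_C + 2/5*a_D
  a_C = 1/10*a_A + 1/5*a_B + 2/5*a_C + 3/10*a_D

Substituting a_A = 1 and a_D = 0, rearrange to (I - Q) a = r where r[i] = P(i -> A):
  [1/2, 0] . (a_B, a_C) = 1/10
  [-1/5, 3/5] . (a_B, a_C) = 1/10

Solving yields:
  a_B = 1/5
  a_C = 7/30

Starting state is C, so the absorption probability is a_C = 7/30.

Answer: 7/30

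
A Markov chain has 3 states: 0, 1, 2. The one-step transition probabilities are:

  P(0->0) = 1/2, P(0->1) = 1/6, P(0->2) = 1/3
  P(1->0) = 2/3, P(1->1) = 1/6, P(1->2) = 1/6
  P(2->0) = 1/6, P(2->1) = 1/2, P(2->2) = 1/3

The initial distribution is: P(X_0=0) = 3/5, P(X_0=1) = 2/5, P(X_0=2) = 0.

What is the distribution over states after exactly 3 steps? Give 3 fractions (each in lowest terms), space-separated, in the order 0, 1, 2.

Answer: 119/270 29/108 157/540

Derivation:
Propagating the distribution step by step (d_{t+1} = d_t * P):
d_0 = (0=3/5, 1=2/5, 2=0)
  d_1[0] = 3/5*1/2 + 2/5*2/3 + 0*1/6 = 17/30
  d_1[1] = 3/5*1/6 + 2/5*1/6 + 0*1/2 = 1/6
  d_1[2] = 3/5*1/3 + 2/5*1/6 + 0*1/3 = 4/15
d_1 = (0=17/30, 1=1/6, 2=4/15)
  d_2[0] = 17/30*1/2 + 1/6*2/3 + 4/15*1/6 = 79/180
  d_2[1] = 17/30*1/6 + 1/6*1/6 + 4/15*1/2 = 23/90
  d_2[2] = 17/30*1/3 + 1/6*1/6 + 4/15*1/3 = 11/36
d_2 = (0=79/180, 1=23/90, 2=11/36)
  d_3[0] = 79/180*1/2 + 23/90*2/3 + 11/36*1/6 = 119/270
  d_3[1] = 79/180*1/6 + 23/90*1/6 + 11/36*1/2 = 29/108
  d_3[2] = 79/180*1/3 + 23/90*1/6 + 11/36*1/3 = 157/540
d_3 = (0=119/270, 1=29/108, 2=157/540)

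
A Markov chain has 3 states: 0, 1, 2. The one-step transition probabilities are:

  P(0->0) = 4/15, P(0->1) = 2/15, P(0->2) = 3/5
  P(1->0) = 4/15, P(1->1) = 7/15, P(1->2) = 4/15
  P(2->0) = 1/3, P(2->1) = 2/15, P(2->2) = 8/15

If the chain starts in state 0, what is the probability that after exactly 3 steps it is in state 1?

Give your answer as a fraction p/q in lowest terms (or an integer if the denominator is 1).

Answer: 26/135

Derivation:
Computing P^3 by repeated multiplication:
P^1 =
  0: [4/15, 2/15, 3/5]
  1: [4/15, 7/15, 4/15]
  2: [1/3, 2/15, 8/15]
P^2 =
  0: [23/75, 8/45, 116/225]
  1: [64/225, 13/45, 32/75]
  2: [68/225, 8/45, 13/25]
P^3 =
  0: [1016/3375, 26/135, 1709/3375]
  1: [332/1125, 31/135, 1604/3375]
  2: [113/375, 26/135, 1708/3375]

(P^3)[0 -> 1] = 26/135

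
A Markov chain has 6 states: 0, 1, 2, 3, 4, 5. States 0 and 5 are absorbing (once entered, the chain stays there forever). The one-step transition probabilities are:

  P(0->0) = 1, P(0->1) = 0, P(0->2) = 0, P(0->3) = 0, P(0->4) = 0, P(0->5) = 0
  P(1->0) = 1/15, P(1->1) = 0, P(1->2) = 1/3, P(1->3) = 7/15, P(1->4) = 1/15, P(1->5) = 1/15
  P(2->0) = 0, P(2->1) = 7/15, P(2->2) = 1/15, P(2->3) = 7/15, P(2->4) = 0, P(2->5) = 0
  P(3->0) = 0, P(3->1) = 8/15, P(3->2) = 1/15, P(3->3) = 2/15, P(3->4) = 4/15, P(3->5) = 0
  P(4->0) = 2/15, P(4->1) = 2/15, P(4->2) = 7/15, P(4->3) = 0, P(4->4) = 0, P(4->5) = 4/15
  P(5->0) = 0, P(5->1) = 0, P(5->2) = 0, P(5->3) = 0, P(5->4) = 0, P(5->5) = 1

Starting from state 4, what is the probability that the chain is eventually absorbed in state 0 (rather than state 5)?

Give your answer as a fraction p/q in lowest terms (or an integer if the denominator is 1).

Let a_i = P(absorbed in 0 | start in state i).
Boundary conditions: a_0 = 1, a_5 = 0.
For each transient state i, a_i = sum_j P(i->j) * a_j:
  a_1 = 1/15*a_0 + 0*a_1 + 1/3*a_2 + 7/15*a_3 + 1/15*a_4 + 1/15*a_5
  a_2 = 0*a_0 + 7/15*a_1 + 1/15*a_2 + 7/15*a_3 + 0*a_4 + 0*a_5
  a_3 = 0*a_0 + 8/15*a_1 + 1/15*a_2 + 2/15*a_3 + 4/15*a_4 + 0*a_5
  a_4 = 2/15*a_0 + 2/15*a_1 + 7/15*a_2 + 0*a_3 + 0*a_4 + 4/15*a_5

Substituting a_0 = 1 and a_5 = 0, rearrange to (I - Q) a = r where r[i] = P(i -> 0):
  [1, -1/3, -7/15, -1/15] . (a_1, a_2, a_3, a_4) = 1/15
  [-7/15, 14/15, -7/15, 0] . (a_1, a_2, a_3, a_4) = 0
  [-8/15, -1/15, 13/15, -4/15] . (a_1, a_2, a_3, a_4) = 0
  [-2/15, -7/15, 0, 1] . (a_1, a_2, a_3, a_4) = 2/15

Solving yields:
  a_1 = 549/1300
  a_2 = 541/1300
  a_3 = 41/100
  a_4 = 499/1300

Starting state is 4, so the absorption probability is a_4 = 499/1300.

Answer: 499/1300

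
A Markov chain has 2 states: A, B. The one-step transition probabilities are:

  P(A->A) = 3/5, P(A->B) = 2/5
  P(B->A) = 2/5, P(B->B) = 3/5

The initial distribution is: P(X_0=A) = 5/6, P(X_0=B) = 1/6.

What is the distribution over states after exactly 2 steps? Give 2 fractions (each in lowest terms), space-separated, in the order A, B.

Propagating the distribution step by step (d_{t+1} = d_t * P):
d_0 = (A=5/6, B=1/6)
  d_1[A] = 5/6*3/5 + 1/6*2/5 = 17/30
  d_1[B] = 5/6*2/5 + 1/6*3/5 = 13/30
d_1 = (A=17/30, B=13/30)
  d_2[A] = 17/30*3/5 + 13/30*2/5 = 77/150
  d_2[B] = 17/30*2/5 + 13/30*3/5 = 73/150
d_2 = (A=77/150, B=73/150)

Answer: 77/150 73/150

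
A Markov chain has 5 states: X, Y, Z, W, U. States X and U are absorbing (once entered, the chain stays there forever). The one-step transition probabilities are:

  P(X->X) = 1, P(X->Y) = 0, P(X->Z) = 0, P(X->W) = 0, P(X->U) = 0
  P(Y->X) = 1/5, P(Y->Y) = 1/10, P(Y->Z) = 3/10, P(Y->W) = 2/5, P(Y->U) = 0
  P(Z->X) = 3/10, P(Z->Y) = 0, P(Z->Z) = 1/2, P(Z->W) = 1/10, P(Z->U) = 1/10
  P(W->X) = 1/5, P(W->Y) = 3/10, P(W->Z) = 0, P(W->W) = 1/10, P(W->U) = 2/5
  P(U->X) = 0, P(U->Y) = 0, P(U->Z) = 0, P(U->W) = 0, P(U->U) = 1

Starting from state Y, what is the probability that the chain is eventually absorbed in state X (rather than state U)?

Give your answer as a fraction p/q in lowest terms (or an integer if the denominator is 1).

Let a_i = P(absorbed in X | start in state i).
Boundary conditions: a_X = 1, a_U = 0.
For each transient state i, a_i = sum_j P(i->j) * a_j:
  a_Y = 1/5*a_X + 1/10*a_Y + 3/10*a_Z + 2/5*a_W + 0*a_U
  a_Z = 3/10*a_X + 0*a_Y + 1/2*a_Z + 1/10*a_W + 1/10*a_U
  a_W = 1/5*a_X + 3/10*a_Y + 0*a_Z + 1/10*a_W + 2/5*a_U

Substituting a_X = 1 and a_U = 0, rearrange to (I - Q) a = r where r[i] = P(i -> X):
  [9/10, -3/10, -2/5] . (a_Y, a_Z, a_W) = 1/5
  [0, 1/2, -1/10] . (a_Y, a_Z, a_W) = 3/10
  [-3/10, 0, 9/10] . (a_Y, a_Z, a_W) = 1/5

Solving yields:
  a_Y = 31/48
  a_Z = 11/16
  a_W = 7/16

Starting state is Y, so the absorption probability is a_Y = 31/48.

Answer: 31/48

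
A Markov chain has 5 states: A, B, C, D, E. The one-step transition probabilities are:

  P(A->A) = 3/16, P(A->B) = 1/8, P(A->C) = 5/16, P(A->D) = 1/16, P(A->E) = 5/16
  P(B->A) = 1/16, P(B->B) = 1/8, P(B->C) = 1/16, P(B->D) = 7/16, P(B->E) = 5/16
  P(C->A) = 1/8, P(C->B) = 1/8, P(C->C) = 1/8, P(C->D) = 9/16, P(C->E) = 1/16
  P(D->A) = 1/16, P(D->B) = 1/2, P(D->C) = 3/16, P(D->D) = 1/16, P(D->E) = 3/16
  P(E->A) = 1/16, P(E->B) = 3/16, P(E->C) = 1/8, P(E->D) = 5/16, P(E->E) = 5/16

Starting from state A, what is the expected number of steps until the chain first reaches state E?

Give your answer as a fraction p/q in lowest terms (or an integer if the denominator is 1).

Answer: 18512/4339

Derivation:
Let h_i = expected steps to first reach E from state i.
Boundary: h_E = 0.
First-step equations for the other states:
  h_A = 1 + 3/16*h_A + 1/8*h_B + 5/16*h_C + 1/16*h_D + 5/16*h_E
  h_B = 1 + 1/16*h_A + 1/8*h_B + 1/16*h_C + 7/16*h_D + 5/16*h_E
  h_C = 1 + 1/8*h_A + 1/8*h_B + 1/8*h_C + 9/16*h_D + 1/16*h_E
  h_D = 1 + 1/16*h_A + 1/2*h_B + 3/16*h_C + 1/16*h_D + 3/16*h_E

Substituting h_E = 0 and rearranging gives the linear system (I - Q) h = 1:
  [13/16, -1/8, -5/16, -1/16] . (h_A, h_B, h_C, h_D) = 1
  [-1/16, 7/8, -1/16, -7/16] . (h_A, h_B, h_C, h_D) = 1
  [-1/8, -1/8, 7/8, -9/16] . (h_A, h_B, h_C, h_D) = 1
  [-1/16, -1/2, -3/16, 15/16] . (h_A, h_B, h_C, h_D) = 1

Solving yields:
  h_A = 18512/4339
  h_B = 17952/4339
  h_C = 23056/4339
  h_D = 20048/4339

Starting state is A, so the expected hitting time is h_A = 18512/4339.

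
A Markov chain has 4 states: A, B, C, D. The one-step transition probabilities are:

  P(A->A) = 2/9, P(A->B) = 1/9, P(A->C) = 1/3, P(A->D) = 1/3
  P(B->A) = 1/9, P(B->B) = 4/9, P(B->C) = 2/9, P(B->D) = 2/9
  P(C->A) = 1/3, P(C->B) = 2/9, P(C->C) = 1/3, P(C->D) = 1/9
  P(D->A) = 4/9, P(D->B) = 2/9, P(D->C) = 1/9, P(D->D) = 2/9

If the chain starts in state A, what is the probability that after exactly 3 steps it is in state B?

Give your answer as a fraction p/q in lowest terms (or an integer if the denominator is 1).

Computing P^3 by repeated multiplication:
P^1 =
  A: [2/9, 1/9, 1/3, 1/3]
  B: [1/9, 4/9, 2/9, 2/9]
  C: [1/3, 2/9, 1/3, 1/9]
  D: [4/9, 2/9, 1/9, 2/9]
P^2 =
  A: [26/81, 2/9, 20/81, 17/81]
  B: [20/81, 25/81, 19/81, 17/81]
  C: [7/27, 19/81, 23/81, 2/9]
  D: [7/27, 2/9, 7/27, 7/27]
P^3 =
  A: [22/81, 172/729, 191/729, 56/243]
  B: [190/729, 64/243, 184/729, 163/729]
  C: [202/729, 179/729, 188/729, 160/729]
  D: [23/81, 59/243, 61/243, 2/9]

(P^3)[A -> B] = 172/729

Answer: 172/729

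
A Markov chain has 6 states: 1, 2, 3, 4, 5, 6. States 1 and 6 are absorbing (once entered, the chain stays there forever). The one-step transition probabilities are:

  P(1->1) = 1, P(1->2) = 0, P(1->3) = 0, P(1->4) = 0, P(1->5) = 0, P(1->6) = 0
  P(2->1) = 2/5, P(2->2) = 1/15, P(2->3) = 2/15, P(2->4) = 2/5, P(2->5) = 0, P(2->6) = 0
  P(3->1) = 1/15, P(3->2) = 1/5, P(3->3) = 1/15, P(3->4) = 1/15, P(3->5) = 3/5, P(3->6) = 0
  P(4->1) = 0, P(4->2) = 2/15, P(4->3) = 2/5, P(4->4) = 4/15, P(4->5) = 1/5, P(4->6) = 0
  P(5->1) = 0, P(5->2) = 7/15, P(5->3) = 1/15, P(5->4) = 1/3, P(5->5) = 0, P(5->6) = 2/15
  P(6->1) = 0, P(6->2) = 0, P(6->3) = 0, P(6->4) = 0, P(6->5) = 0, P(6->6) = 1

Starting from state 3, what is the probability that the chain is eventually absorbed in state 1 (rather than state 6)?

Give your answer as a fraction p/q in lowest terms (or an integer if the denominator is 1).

Answer: 1583/2041

Derivation:
Let a_i = P(absorbed in 1 | start in state i).
Boundary conditions: a_1 = 1, a_6 = 0.
For each transient state i, a_i = sum_j P(i->j) * a_j:
  a_2 = 2/5*a_1 + 1/15*a_2 + 2/15*a_3 + 2/5*a_4 + 0*a_5 + 0*a_6
  a_3 = 1/15*a_1 + 1/5*a_2 + 1/15*a_3 + 1/15*a_4 + 3/5*a_5 + 0*a_6
  a_4 = 0*a_1 + 2/15*a_2 + 2/5*a_3 + 4/15*a_4 + 1/5*a_5 + 0*a_6
  a_5 = 0*a_1 + 7/15*a_2 + 1/15*a_3 + 1/3*a_4 + 0*a_5 + 2/15*a_6

Substituting a_1 = 1 and a_6 = 0, rearrange to (I - Q) a = r where r[i] = P(i -> 1):
  [14/15, -2/15, -2/5, 0] . (a_2, a_3, a_4, a_5) = 2/5
  [-1/5, 14/15, -1/15, -3/5] . (a_2, a_3, a_4, a_5) = 1/15
  [-2/15, -2/5, 11/15, -1/5] . (a_2, a_3, a_4, a_5) = 0
  [-7/15, -1/15, -1/3, 1] . (a_2, a_3, a_4, a_5) = 0

Solving yields:
  a_2 = 137/157
  a_3 = 1583/2041
  a_4 = 1587/2041
  a_5 = 4397/6123

Starting state is 3, so the absorption probability is a_3 = 1583/2041.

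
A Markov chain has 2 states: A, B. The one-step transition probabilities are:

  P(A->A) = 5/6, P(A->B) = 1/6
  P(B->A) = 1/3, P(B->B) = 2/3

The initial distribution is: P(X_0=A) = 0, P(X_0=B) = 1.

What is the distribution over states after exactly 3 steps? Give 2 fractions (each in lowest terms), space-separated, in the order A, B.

Propagating the distribution step by step (d_{t+1} = d_t * P):
d_0 = (A=0, B=1)
  d_1[A] = 0*5/6 + 1*1/3 = 1/3
  d_1[B] = 0*1/6 + 1*2/3 = 2/3
d_1 = (A=1/3, B=2/3)
  d_2[A] = 1/3*5/6 + 2/3*1/3 = 1/2
  d_2[B] = 1/3*1/6 + 2/3*2/3 = 1/2
d_2 = (A=1/2, B=1/2)
  d_3[A] = 1/2*5/6 + 1/2*1/3 = 7/12
  d_3[B] = 1/2*1/6 + 1/2*2/3 = 5/12
d_3 = (A=7/12, B=5/12)

Answer: 7/12 5/12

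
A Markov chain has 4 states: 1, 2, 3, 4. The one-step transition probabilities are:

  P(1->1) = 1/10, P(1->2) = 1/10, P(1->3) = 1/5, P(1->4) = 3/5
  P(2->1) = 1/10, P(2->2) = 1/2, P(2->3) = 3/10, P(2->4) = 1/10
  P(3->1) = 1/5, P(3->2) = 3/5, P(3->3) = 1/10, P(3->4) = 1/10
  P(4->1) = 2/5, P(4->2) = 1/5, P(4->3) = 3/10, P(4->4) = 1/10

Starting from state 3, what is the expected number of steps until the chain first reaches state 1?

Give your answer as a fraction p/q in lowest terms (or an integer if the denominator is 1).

Let h_i = expected steps to first reach 1 from state i.
Boundary: h_1 = 0.
First-step equations for the other states:
  h_2 = 1 + 1/10*h_1 + 1/2*h_2 + 3/10*h_3 + 1/10*h_4
  h_3 = 1 + 1/5*h_1 + 3/5*h_2 + 1/10*h_3 + 1/10*h_4
  h_4 = 1 + 2/5*h_1 + 1/5*h_2 + 3/10*h_3 + 1/10*h_4

Substituting h_1 = 0 and rearranging gives the linear system (I - Q) h = 1:
  [1/2, -3/10, -1/10] . (h_2, h_3, h_4) = 1
  [-3/5, 9/10, -1/10] . (h_2, h_3, h_4) = 1
  [-1/5, -3/10, 9/10] . (h_2, h_3, h_4) = 1

Solving yields:
  h_2 = 200/31
  h_3 = 550/93
  h_4 = 140/31

Starting state is 3, so the expected hitting time is h_3 = 550/93.

Answer: 550/93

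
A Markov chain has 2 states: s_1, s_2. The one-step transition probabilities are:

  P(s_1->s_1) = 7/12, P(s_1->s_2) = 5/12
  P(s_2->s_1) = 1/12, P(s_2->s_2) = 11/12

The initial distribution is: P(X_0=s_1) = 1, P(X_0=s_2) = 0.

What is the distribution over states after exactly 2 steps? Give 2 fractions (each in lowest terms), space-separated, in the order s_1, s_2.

Propagating the distribution step by step (d_{t+1} = d_t * P):
d_0 = (s_1=1, s_2=0)
  d_1[s_1] = 1*7/12 + 0*1/12 = 7/12
  d_1[s_2] = 1*5/12 + 0*11/12 = 5/12
d_1 = (s_1=7/12, s_2=5/12)
  d_2[s_1] = 7/12*7/12 + 5/12*1/12 = 3/8
  d_2[s_2] = 7/12*5/12 + 5/12*11/12 = 5/8
d_2 = (s_1=3/8, s_2=5/8)

Answer: 3/8 5/8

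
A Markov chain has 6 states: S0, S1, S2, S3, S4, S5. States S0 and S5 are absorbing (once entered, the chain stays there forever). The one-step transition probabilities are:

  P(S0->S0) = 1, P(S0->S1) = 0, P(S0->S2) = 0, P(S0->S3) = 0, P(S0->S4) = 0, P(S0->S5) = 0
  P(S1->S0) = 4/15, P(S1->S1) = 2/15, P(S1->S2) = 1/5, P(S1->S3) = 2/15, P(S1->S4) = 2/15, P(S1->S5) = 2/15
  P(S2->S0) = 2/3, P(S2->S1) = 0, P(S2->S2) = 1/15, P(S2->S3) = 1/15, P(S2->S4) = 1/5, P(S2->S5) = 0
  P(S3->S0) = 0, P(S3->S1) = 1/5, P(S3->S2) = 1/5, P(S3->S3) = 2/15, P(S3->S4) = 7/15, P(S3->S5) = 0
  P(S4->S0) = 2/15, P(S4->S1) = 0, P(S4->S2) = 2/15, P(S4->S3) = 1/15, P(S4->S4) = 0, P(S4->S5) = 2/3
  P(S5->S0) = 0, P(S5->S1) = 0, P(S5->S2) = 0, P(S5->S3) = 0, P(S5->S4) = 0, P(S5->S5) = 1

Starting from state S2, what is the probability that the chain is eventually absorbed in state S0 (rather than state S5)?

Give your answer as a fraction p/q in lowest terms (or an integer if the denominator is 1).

Let a_i = P(absorbed in S0 | start in state i).
Boundary conditions: a_S0 = 1, a_S5 = 0.
For each transient state i, a_i = sum_j P(i->j) * a_j:
  a_S1 = 4/15*a_S0 + 2/15*a_S1 + 1/5*a_S2 + 2/15*a_S3 + 2/15*a_S4 + 2/15*a_S5
  a_S2 = 2/3*a_S0 + 0*a_S1 + 1/15*a_S2 + 1/15*a_S3 + 1/5*a_S4 + 0*a_S5
  a_S3 = 0*a_S0 + 1/5*a_S1 + 1/5*a_S2 + 2/15*a_S3 + 7/15*a_S4 + 0*a_S5
  a_S4 = 2/15*a_S0 + 0*a_S1 + 2/15*a_S2 + 1/15*a_S3 + 0*a_S4 + 2/3*a_S5

Substituting a_S0 = 1 and a_S5 = 0, rearrange to (I - Q) a = r where r[i] = P(i -> S0):
  [13/15, -1/5, -2/15, -2/15] . (a_S1, a_S2, a_S3, a_S4) = 4/15
  [0, 14/15, -1/15, -1/5] . (a_S1, a_S2, a_S3, a_S4) = 2/3
  [-1/5, -1/5, 13/15, -7/15] . (a_S1, a_S2, a_S3, a_S4) = 0
  [0, -2/15, -1/15, 1] . (a_S1, a_S2, a_S3, a_S4) = 2/15

Solving yields:
  a_S1 = 4691/7709
  a_S2 = 6217/7709
  a_S3 = 3648/7709
  a_S4 = 2100/7709

Starting state is S2, so the absorption probability is a_S2 = 6217/7709.

Answer: 6217/7709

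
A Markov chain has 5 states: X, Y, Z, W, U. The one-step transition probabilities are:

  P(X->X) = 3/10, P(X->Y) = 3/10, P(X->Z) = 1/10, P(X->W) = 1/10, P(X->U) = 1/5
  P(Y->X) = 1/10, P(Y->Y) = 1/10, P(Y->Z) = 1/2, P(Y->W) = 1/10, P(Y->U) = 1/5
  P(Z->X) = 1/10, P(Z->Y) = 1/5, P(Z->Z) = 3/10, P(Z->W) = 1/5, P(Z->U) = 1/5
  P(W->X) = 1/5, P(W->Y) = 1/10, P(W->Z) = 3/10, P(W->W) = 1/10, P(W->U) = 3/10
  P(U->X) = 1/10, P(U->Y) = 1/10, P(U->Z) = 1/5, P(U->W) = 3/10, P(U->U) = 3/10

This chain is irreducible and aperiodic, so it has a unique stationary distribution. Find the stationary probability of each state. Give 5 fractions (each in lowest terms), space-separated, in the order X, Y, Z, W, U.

The stationary distribution satisfies pi = pi * P, i.e.:
  pi_X = 3/10*pi_X + 1/10*pi_Y + 1/10*pi_Z + 1/5*pi_W + 1/10*pi_U
  pi_Y = 3/10*pi_X + 1/10*pi_Y + 1/5*pi_Z + 1/10*pi_W + 1/10*pi_U
  pi_Z = 1/10*pi_X + 1/2*pi_Y + 3/10*pi_Z + 3/10*pi_W + 1/5*pi_U
  pi_W = 1/10*pi_X + 1/10*pi_Y + 1/5*pi_Z + 1/10*pi_W + 3/10*pi_U
  pi_U = 1/5*pi_X + 1/5*pi_Y + 1/5*pi_Z + 3/10*pi_W + 3/10*pi_U
with normalization: pi_X + pi_Y + pi_Z + pi_W + pi_U = 1.

Using the first 4 balance equations plus normalization, the linear system A*pi = b is:
  [-7/10, 1/10, 1/10, 1/5, 1/10] . pi = 0
  [3/10, -9/10, 1/5, 1/10, 1/10] . pi = 0
  [1/10, 1/2, -7/10, 3/10, 1/5] . pi = 0
  [1/10, 1/10, 1/5, -9/10, 3/10] . pi = 0
  [1, 1, 1, 1, 1] . pi = 1

Solving yields:
  pi_X = 106/721
  pi_Y = 340/2163
  pi_Z = 601/2163
  pi_W = 127/721
  pi_U = 523/2163

Verification (pi * P):
  106/721*3/10 + 340/2163*1/10 + 601/2163*1/10 + 127/721*1/5 + 523/2163*1/10 = 106/721 = pi_X  (ok)
  106/721*3/10 + 340/2163*1/10 + 601/2163*1/5 + 127/721*1/10 + 523/2163*1/10 = 340/2163 = pi_Y  (ok)
  106/721*1/10 + 340/2163*1/2 + 601/2163*3/10 + 127/721*3/10 + 523/2163*1/5 = 601/2163 = pi_Z  (ok)
  106/721*1/10 + 340/2163*1/10 + 601/2163*1/5 + 127/721*1/10 + 523/2163*3/10 = 127/721 = pi_W  (ok)
  106/721*1/5 + 340/2163*1/5 + 601/2163*1/5 + 127/721*3/10 + 523/2163*3/10 = 523/2163 = pi_U  (ok)

Answer: 106/721 340/2163 601/2163 127/721 523/2163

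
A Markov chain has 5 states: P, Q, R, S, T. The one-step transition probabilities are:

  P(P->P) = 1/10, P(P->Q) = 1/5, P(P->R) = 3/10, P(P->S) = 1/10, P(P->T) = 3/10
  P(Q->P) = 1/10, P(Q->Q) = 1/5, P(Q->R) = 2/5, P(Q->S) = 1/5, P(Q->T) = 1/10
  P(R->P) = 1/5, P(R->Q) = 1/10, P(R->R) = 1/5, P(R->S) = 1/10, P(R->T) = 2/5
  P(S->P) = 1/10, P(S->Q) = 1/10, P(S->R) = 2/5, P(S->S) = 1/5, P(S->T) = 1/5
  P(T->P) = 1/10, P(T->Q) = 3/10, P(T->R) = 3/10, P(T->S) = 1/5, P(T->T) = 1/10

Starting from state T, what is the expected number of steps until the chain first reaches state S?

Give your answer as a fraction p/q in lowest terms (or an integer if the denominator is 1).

Answer: 6155/972

Derivation:
Let h_i = expected steps to first reach S from state i.
Boundary: h_S = 0.
First-step equations for the other states:
  h_P = 1 + 1/10*h_P + 1/5*h_Q + 3/10*h_R + 1/10*h_S + 3/10*h_T
  h_Q = 1 + 1/10*h_P + 1/5*h_Q + 2/5*h_R + 1/5*h_S + 1/10*h_T
  h_R = 1 + 1/5*h_P + 1/10*h_Q + 1/5*h_R + 1/10*h_S + 2/5*h_T
  h_T = 1 + 1/10*h_P + 3/10*h_Q + 3/10*h_R + 1/5*h_S + 1/10*h_T

Substituting h_S = 0 and rearranging gives the linear system (I - Q) h = 1:
  [9/10, -1/5, -3/10, -3/10] . (h_P, h_Q, h_R, h_T) = 1
  [-1/10, 4/5, -2/5, -1/10] . (h_P, h_Q, h_R, h_T) = 1
  [-1/5, -1/10, 4/5, -2/5] . (h_P, h_Q, h_R, h_T) = 1
  [-1/10, -3/10, -3/10, 9/10] . (h_P, h_Q, h_R, h_T) = 1

Solving yields:
  h_P = 2255/324
  h_Q = 115/18
  h_R = 1690/243
  h_T = 6155/972

Starting state is T, so the expected hitting time is h_T = 6155/972.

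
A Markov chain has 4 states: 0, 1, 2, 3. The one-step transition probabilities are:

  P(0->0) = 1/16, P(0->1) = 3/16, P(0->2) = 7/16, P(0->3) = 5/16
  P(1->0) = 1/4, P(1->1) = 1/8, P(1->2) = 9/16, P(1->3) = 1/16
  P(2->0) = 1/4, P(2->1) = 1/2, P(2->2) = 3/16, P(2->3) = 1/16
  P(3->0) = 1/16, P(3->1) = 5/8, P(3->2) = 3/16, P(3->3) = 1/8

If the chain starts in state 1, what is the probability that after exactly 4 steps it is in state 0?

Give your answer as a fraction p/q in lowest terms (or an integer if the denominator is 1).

Computing P^4 by repeated multiplication:
P^1 =
  0: [1/16, 3/16, 7/16, 5/16]
  1: [1/4, 1/8, 9/16, 1/16]
  2: [1/4, 1/2, 3/16, 1/16]
  3: [1/16, 5/8, 3/16, 1/8]
P^2 =
  0: [23/128, 115/256, 35/128, 25/256]
  1: [49/256, 49/128, 19/64, 33/256]
  2: [49/256, 31/128, 7/16, 33/256]
  3: [55/256, 67/256, 7/16, 11/128]
P^3 =
  0: [811/4096, 589/2048, 821/2048, 465/4096]
  1: [389/2048, 1281/4096, 97/256, 485/4096]
  2: [389/2048, 1497/4096, 167/512, 485/4096]
  3: [793/4096, 1415/4096, 695/2048, 249/2048]
P^4 =
  0: [3139/16384, 22575/65536, 2825/8192, 7805/65536]
  1: [12595/65536, 11081/32768, 11543/32768, 7693/65536]
  2: [12595/65536, 10433/32768, 12191/32768, 7693/65536]
  3: [12511/65536, 21309/65536, 11975/32768, 3883/32768]

(P^4)[1 -> 0] = 12595/65536

Answer: 12595/65536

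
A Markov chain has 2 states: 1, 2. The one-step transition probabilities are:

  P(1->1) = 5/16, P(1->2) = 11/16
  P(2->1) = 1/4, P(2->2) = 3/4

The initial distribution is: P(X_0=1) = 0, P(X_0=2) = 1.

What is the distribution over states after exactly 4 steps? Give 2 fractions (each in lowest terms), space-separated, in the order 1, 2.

Answer: 4369/16384 12015/16384

Derivation:
Propagating the distribution step by step (d_{t+1} = d_t * P):
d_0 = (1=0, 2=1)
  d_1[1] = 0*5/16 + 1*1/4 = 1/4
  d_1[2] = 0*11/16 + 1*3/4 = 3/4
d_1 = (1=1/4, 2=3/4)
  d_2[1] = 1/4*5/16 + 3/4*1/4 = 17/64
  d_2[2] = 1/4*11/16 + 3/4*3/4 = 47/64
d_2 = (1=17/64, 2=47/64)
  d_3[1] = 17/64*5/16 + 47/64*1/4 = 273/1024
  d_3[2] = 17/64*11/16 + 47/64*3/4 = 751/1024
d_3 = (1=273/1024, 2=751/1024)
  d_4[1] = 273/1024*5/16 + 751/1024*1/4 = 4369/16384
  d_4[2] = 273/1024*11/16 + 751/1024*3/4 = 12015/16384
d_4 = (1=4369/16384, 2=12015/16384)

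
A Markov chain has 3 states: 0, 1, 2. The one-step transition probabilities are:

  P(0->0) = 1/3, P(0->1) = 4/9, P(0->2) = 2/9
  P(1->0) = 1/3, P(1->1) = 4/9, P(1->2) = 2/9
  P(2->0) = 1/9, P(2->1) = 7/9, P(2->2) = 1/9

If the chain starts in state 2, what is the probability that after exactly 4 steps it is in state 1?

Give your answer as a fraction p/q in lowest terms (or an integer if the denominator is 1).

Computing P^4 by repeated multiplication:
P^1 =
  0: [1/3, 4/9, 2/9]
  1: [1/3, 4/9, 2/9]
  2: [1/9, 7/9, 1/9]
P^2 =
  0: [23/81, 14/27, 16/81]
  1: [23/81, 14/27, 16/81]
  2: [25/81, 13/27, 17/81]
P^3 =
  0: [211/729, 124/243, 146/729]
  1: [211/729, 124/243, 146/729]
  2: [209/729, 125/243, 145/729]
P^4 =
  0: [1895/6561, 1118/2187, 1312/6561]
  1: [1895/6561, 1118/2187, 1312/6561]
  2: [1897/6561, 1117/2187, 1313/6561]

(P^4)[2 -> 1] = 1117/2187

Answer: 1117/2187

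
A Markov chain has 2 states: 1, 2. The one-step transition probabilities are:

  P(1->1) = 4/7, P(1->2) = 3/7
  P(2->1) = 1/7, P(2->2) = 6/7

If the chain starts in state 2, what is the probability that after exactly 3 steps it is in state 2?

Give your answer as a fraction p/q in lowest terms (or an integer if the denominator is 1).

Answer: 264/343

Derivation:
Computing P^3 by repeated multiplication:
P^1 =
  1: [4/7, 3/7]
  2: [1/7, 6/7]
P^2 =
  1: [19/49, 30/49]
  2: [10/49, 39/49]
P^3 =
  1: [106/343, 237/343]
  2: [79/343, 264/343]

(P^3)[2 -> 2] = 264/343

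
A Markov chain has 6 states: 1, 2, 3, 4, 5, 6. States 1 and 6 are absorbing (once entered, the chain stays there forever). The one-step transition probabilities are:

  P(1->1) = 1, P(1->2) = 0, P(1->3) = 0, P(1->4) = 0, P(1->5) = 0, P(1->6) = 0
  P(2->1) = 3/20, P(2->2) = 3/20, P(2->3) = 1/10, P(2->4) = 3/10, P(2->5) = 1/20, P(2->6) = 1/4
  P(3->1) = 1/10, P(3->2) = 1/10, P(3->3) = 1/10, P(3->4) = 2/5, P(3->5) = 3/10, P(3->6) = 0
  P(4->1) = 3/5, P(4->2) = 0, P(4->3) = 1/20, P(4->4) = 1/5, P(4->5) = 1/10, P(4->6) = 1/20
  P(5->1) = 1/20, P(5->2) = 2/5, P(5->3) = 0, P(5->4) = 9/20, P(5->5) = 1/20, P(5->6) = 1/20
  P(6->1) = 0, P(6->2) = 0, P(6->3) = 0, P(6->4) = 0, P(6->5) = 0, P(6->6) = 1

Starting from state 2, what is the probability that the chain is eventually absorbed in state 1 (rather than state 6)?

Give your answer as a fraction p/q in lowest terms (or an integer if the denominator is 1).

Let a_i = P(absorbed in 1 | start in state i).
Boundary conditions: a_1 = 1, a_6 = 0.
For each transient state i, a_i = sum_j P(i->j) * a_j:
  a_2 = 3/20*a_1 + 3/20*a_2 + 1/10*a_3 + 3/10*a_4 + 1/20*a_5 + 1/4*a_6
  a_3 = 1/10*a_1 + 1/10*a_2 + 1/10*a_3 + 2/5*a_4 + 3/10*a_5 + 0*a_6
  a_4 = 3/5*a_1 + 0*a_2 + 1/20*a_3 + 1/5*a_4 + 1/10*a_5 + 1/20*a_6
  a_5 = 1/20*a_1 + 2/5*a_2 + 0*a_3 + 9/20*a_4 + 1/20*a_5 + 1/20*a_6

Substituting a_1 = 1 and a_6 = 0, rearrange to (I - Q) a = r where r[i] = P(i -> 1):
  [17/20, -1/10, -3/10, -1/20] . (a_2, a_3, a_4, a_5) = 3/20
  [-1/10, 9/10, -2/5, -3/10] . (a_2, a_3, a_4, a_5) = 1/10
  [0, -1/20, 4/5, -1/10] . (a_2, a_3, a_4, a_5) = 3/5
  [-2/5, 0, -9/20, 19/20] . (a_2, a_3, a_4, a_5) = 1/20

Solving yields:
  a_2 = 12121/19144
  a_3 = 7913/9572
  a_4 = 17125/19144
  a_5 = 14223/19144

Starting state is 2, so the absorption probability is a_2 = 12121/19144.

Answer: 12121/19144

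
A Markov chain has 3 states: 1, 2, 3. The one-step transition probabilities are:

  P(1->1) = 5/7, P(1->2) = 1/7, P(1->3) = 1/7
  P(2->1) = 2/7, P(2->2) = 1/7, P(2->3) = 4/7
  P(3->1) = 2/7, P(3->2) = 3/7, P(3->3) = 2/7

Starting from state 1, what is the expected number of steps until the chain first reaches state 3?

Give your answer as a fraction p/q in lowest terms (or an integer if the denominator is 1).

Let h_i = expected steps to first reach 3 from state i.
Boundary: h_3 = 0.
First-step equations for the other states:
  h_1 = 1 + 5/7*h_1 + 1/7*h_2 + 1/7*h_3
  h_2 = 1 + 2/7*h_1 + 1/7*h_2 + 4/7*h_3

Substituting h_3 = 0 and rearranging gives the linear system (I - Q) h = 1:
  [2/7, -1/7] . (h_1, h_2) = 1
  [-2/7, 6/7] . (h_1, h_2) = 1

Solving yields:
  h_1 = 49/10
  h_2 = 14/5

Starting state is 1, so the expected hitting time is h_1 = 49/10.

Answer: 49/10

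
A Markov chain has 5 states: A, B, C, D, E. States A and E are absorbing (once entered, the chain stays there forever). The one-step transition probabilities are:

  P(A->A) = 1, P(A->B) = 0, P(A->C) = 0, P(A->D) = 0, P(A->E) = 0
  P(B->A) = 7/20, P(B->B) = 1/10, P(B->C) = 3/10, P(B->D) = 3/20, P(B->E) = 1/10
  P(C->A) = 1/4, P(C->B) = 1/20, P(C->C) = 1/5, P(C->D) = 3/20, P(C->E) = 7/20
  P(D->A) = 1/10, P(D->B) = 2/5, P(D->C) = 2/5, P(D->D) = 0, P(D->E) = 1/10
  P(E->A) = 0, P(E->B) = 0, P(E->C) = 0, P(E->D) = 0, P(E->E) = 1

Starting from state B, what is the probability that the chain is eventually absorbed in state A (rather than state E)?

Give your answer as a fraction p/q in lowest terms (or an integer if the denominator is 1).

Answer: 731/1164

Derivation:
Let a_i = P(absorbed in A | start in state i).
Boundary conditions: a_A = 1, a_E = 0.
For each transient state i, a_i = sum_j P(i->j) * a_j:
  a_B = 7/20*a_A + 1/10*a_B + 3/10*a_C + 3/20*a_D + 1/10*a_E
  a_C = 1/4*a_A + 1/20*a_B + 1/5*a_C + 3/20*a_D + 7/20*a_E
  a_D = 1/10*a_A + 2/5*a_B + 2/5*a_C + 0*a_D + 1/10*a_E

Substituting a_A = 1 and a_E = 0, rearrange to (I - Q) a = r where r[i] = P(i -> A):
  [9/10, -3/10, -3/20] . (a_B, a_C, a_D) = 7/20
  [-1/20, 4/5, -3/20] . (a_B, a_C, a_D) = 1/4
  [-2/5, -2/5, 1] . (a_B, a_C, a_D) = 1/10

Solving yields:
  a_B = 731/1164
  a_C = 1051/2328
  a_D = 619/1164

Starting state is B, so the absorption probability is a_B = 731/1164.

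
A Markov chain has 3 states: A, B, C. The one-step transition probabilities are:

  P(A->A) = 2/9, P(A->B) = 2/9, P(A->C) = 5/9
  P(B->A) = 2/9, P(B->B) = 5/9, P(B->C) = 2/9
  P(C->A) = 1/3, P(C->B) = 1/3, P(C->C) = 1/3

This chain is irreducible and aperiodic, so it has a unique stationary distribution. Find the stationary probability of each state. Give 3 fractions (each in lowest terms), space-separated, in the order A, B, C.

The stationary distribution satisfies pi = pi * P, i.e.:
  pi_A = 2/9*pi_A + 2/9*pi_B + 1/3*pi_C
  pi_B = 2/9*pi_A + 5/9*pi_B + 1/3*pi_C
  pi_C = 5/9*pi_A + 2/9*pi_B + 1/3*pi_C
with normalization: pi_A + pi_B + pi_C = 1.

Using the first 2 balance equations plus normalization, the linear system A*pi = b is:
  [-7/9, 2/9, 1/3] . pi = 0
  [2/9, -4/9, 1/3] . pi = 0
  [1, 1, 1] . pi = 1

Solving yields:
  pi_A = 6/23
  pi_B = 9/23
  pi_C = 8/23

Verification (pi * P):
  6/23*2/9 + 9/23*2/9 + 8/23*1/3 = 6/23 = pi_A  (ok)
  6/23*2/9 + 9/23*5/9 + 8/23*1/3 = 9/23 = pi_B  (ok)
  6/23*5/9 + 9/23*2/9 + 8/23*1/3 = 8/23 = pi_C  (ok)

Answer: 6/23 9/23 8/23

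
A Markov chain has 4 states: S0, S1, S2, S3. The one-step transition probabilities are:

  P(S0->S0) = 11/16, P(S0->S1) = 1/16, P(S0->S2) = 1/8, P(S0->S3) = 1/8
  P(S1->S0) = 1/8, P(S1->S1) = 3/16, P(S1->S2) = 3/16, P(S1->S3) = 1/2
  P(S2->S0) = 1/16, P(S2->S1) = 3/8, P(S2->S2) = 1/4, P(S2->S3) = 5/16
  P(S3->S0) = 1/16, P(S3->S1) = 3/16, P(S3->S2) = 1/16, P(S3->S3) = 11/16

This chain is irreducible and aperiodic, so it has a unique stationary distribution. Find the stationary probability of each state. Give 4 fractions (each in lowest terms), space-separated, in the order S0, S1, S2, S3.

The stationary distribution satisfies pi = pi * P, i.e.:
  pi_S0 = 11/16*pi_S0 + 1/8*pi_S1 + 1/16*pi_S2 + 1/16*pi_S3
  pi_S1 = 1/16*pi_S0 + 3/16*pi_S1 + 3/8*pi_S2 + 3/16*pi_S3
  pi_S2 = 1/8*pi_S0 + 3/16*pi_S1 + 1/4*pi_S2 + 1/16*pi_S3
  pi_S3 = 1/8*pi_S0 + 1/2*pi_S1 + 5/16*pi_S2 + 11/16*pi_S3
with normalization: pi_S0 + pi_S1 + pi_S2 + pi_S3 = 1.

Using the first 3 balance equations plus normalization, the linear system A*pi = b is:
  [-5/16, 1/8, 1/16, 1/16] . pi = 0
  [1/16, -13/16, 3/8, 3/16] . pi = 0
  [1/8, 3/16, -3/4, 1/16] . pi = 0
  [1, 1, 1, 1] . pi = 1

Solving yields:
  pi_S0 = 244/1235
  pi_S1 = 229/1235
  pi_S2 = 149/1235
  pi_S3 = 613/1235

Verification (pi * P):
  244/1235*11/16 + 229/1235*1/8 + 149/1235*1/16 + 613/1235*1/16 = 244/1235 = pi_S0  (ok)
  244/1235*1/16 + 229/1235*3/16 + 149/1235*3/8 + 613/1235*3/16 = 229/1235 = pi_S1  (ok)
  244/1235*1/8 + 229/1235*3/16 + 149/1235*1/4 + 613/1235*1/16 = 149/1235 = pi_S2  (ok)
  244/1235*1/8 + 229/1235*1/2 + 149/1235*5/16 + 613/1235*11/16 = 613/1235 = pi_S3  (ok)

Answer: 244/1235 229/1235 149/1235 613/1235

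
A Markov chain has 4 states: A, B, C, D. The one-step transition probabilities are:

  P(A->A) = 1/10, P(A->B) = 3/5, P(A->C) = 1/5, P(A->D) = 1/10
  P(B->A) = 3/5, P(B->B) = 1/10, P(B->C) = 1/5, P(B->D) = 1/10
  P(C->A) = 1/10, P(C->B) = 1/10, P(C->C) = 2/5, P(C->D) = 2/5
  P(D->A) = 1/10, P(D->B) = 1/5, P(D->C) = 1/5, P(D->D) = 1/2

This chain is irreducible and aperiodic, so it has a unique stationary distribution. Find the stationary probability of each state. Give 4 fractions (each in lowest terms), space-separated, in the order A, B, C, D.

Answer: 79/360 43/180 1/4 7/24

Derivation:
The stationary distribution satisfies pi = pi * P, i.e.:
  pi_A = 1/10*pi_A + 3/5*pi_B + 1/10*pi_C + 1/10*pi_D
  pi_B = 3/5*pi_A + 1/10*pi_B + 1/10*pi_C + 1/5*pi_D
  pi_C = 1/5*pi_A + 1/5*pi_B + 2/5*pi_C + 1/5*pi_D
  pi_D = 1/10*pi_A + 1/10*pi_B + 2/5*pi_C + 1/2*pi_D
with normalization: pi_A + pi_B + pi_C + pi_D = 1.

Using the first 3 balance equations plus normalization, the linear system A*pi = b is:
  [-9/10, 3/5, 1/10, 1/10] . pi = 0
  [3/5, -9/10, 1/10, 1/5] . pi = 0
  [1/5, 1/5, -3/5, 1/5] . pi = 0
  [1, 1, 1, 1] . pi = 1

Solving yields:
  pi_A = 79/360
  pi_B = 43/180
  pi_C = 1/4
  pi_D = 7/24

Verification (pi * P):
  79/360*1/10 + 43/180*3/5 + 1/4*1/10 + 7/24*1/10 = 79/360 = pi_A  (ok)
  79/360*3/5 + 43/180*1/10 + 1/4*1/10 + 7/24*1/5 = 43/180 = pi_B  (ok)
  79/360*1/5 + 43/180*1/5 + 1/4*2/5 + 7/24*1/5 = 1/4 = pi_C  (ok)
  79/360*1/10 + 43/180*1/10 + 1/4*2/5 + 7/24*1/2 = 7/24 = pi_D  (ok)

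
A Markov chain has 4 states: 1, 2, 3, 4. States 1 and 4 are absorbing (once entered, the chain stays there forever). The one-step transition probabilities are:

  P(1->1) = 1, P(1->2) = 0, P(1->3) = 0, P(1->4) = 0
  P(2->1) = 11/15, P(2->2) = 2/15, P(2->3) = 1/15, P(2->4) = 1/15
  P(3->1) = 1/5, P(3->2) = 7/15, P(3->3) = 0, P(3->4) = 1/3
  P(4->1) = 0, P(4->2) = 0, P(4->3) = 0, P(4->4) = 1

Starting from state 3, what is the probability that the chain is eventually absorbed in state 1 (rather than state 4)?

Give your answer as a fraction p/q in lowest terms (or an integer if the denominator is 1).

Let a_i = P(absorbed in 1 | start in state i).
Boundary conditions: a_1 = 1, a_4 = 0.
For each transient state i, a_i = sum_j P(i->j) * a_j:
  a_2 = 11/15*a_1 + 2/15*a_2 + 1/15*a_3 + 1/15*a_4
  a_3 = 1/5*a_1 + 7/15*a_2 + 0*a_3 + 1/3*a_4

Substituting a_1 = 1 and a_4 = 0, rearrange to (I - Q) a = r where r[i] = P(i -> 1):
  [13/15, -1/15] . (a_2, a_3) = 11/15
  [-7/15, 1] . (a_2, a_3) = 1/5

Solving yields:
  a_2 = 42/47
  a_3 = 29/47

Starting state is 3, so the absorption probability is a_3 = 29/47.

Answer: 29/47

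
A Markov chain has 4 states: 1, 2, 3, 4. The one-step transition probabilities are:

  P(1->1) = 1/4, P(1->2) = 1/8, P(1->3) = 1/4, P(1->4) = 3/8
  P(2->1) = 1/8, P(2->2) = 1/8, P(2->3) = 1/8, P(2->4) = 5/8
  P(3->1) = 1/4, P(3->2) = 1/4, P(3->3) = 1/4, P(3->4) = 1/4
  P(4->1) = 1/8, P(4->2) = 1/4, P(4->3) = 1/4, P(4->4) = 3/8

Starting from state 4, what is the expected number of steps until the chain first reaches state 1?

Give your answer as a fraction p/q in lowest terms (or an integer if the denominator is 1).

Answer: 72/11

Derivation:
Let h_i = expected steps to first reach 1 from state i.
Boundary: h_1 = 0.
First-step equations for the other states:
  h_2 = 1 + 1/8*h_1 + 1/8*h_2 + 1/8*h_3 + 5/8*h_4
  h_3 = 1 + 1/4*h_1 + 1/4*h_2 + 1/4*h_3 + 1/4*h_4
  h_4 = 1 + 1/8*h_1 + 1/4*h_2 + 1/4*h_3 + 3/8*h_4

Substituting h_1 = 0 and rearranging gives the linear system (I - Q) h = 1:
  [7/8, -1/8, -5/8] . (h_2, h_3, h_4) = 1
  [-1/4, 3/4, -1/4] . (h_2, h_3, h_4) = 1
  [-1/4, -1/4, 5/8] . (h_2, h_3, h_4) = 1

Solving yields:
  h_2 = 73/11
  h_3 = 63/11
  h_4 = 72/11

Starting state is 4, so the expected hitting time is h_4 = 72/11.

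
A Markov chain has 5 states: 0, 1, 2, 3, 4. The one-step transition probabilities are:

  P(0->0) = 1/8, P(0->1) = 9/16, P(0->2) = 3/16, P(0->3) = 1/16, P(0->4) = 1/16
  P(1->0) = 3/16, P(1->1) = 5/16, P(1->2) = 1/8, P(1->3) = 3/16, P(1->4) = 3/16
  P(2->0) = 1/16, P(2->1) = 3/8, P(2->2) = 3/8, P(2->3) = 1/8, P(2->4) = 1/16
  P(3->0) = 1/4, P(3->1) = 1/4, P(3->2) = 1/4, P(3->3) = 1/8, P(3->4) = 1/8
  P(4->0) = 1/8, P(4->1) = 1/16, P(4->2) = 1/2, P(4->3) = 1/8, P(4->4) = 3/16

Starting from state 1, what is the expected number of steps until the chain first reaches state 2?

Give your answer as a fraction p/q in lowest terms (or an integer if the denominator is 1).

Let h_i = expected steps to first reach 2 from state i.
Boundary: h_2 = 0.
First-step equations for the other states:
  h_0 = 1 + 1/8*h_0 + 9/16*h_1 + 3/16*h_2 + 1/16*h_3 + 1/16*h_4
  h_1 = 1 + 3/16*h_0 + 5/16*h_1 + 1/8*h_2 + 3/16*h_3 + 3/16*h_4
  h_3 = 1 + 1/4*h_0 + 1/4*h_1 + 1/4*h_2 + 1/8*h_3 + 1/8*h_4
  h_4 = 1 + 1/8*h_0 + 1/16*h_1 + 1/2*h_2 + 1/8*h_3 + 3/16*h_4

Substituting h_2 = 0 and rearranging gives the linear system (I - Q) h = 1:
  [7/8, -9/16, -1/16, -1/16] . (h_0, h_1, h_3, h_4) = 1
  [-3/16, 11/16, -3/16, -3/16] . (h_0, h_1, h_3, h_4) = 1
  [-1/4, -1/4, 7/8, -1/8] . (h_0, h_1, h_3, h_4) = 1
  [-1/8, -1/16, -1/8, 13/16] . (h_0, h_1, h_3, h_4) = 1

Solving yields:
  h_0 = 36688/7845
  h_1 = 2456/523
  h_3 = 33296/7845
  h_4 = 7752/2615

Starting state is 1, so the expected hitting time is h_1 = 2456/523.

Answer: 2456/523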